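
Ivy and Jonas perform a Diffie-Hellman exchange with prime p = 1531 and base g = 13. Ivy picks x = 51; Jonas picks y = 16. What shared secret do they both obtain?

Ivy sends A = g^x mod p = 13^51 mod 1531.
13^1 ≡ 13 (mod 1531)
13^2 = (13^1)^2 ≡ 13^2 = 169 ≡ 169 (mod 1531)
13^4 = (13^2)^2 ≡ 169^2 = 28561 ≡ 1003 (mod 1531)
13^8 = (13^4)^2 ≡ 1003^2 = 1006009 ≡ 142 (mod 1531)
13^16 = (13^8)^2 ≡ 142^2 = 20164 ≡ 261 (mod 1531)
13^32 = (13^16)^2 ≡ 261^2 = 68121 ≡ 757 (mod 1531)
13^51 = 13^32 · 13^16 · 13^2 · 13^1 ≡ 757 · 261 · 169 · 13 ≡ 1425 (mod 1531).
So A = 1425. Jonas then computes K = A^y mod p = 1425^16 mod 1531.
1425^1 ≡ 1425 (mod 1531)
1425^2 = (1425^1)^2 ≡ 1425^2 = 2030625 ≡ 519 (mod 1531)
1425^4 = (1425^2)^2 ≡ 519^2 = 269361 ≡ 1436 (mod 1531)
1425^8 = (1425^4)^2 ≡ 1436^2 = 2062096 ≡ 1370 (mod 1531)
1425^16 = (1425^8)^2 ≡ 1370^2 = 1876900 ≡ 1425 (mod 1531)

1425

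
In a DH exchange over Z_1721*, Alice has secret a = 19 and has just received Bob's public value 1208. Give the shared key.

Shared key K = 1208^19 mod 1721.
1208^1 ≡ 1208 (mod 1721)
1208^2 = (1208^1)^2 ≡ 1208^2 = 1459264 ≡ 1577 (mod 1721)
1208^4 = (1208^2)^2 ≡ 1577^2 = 2486929 ≡ 84 (mod 1721)
1208^8 = (1208^4)^2 ≡ 84^2 = 7056 ≡ 172 (mod 1721)
1208^16 = (1208^8)^2 ≡ 172^2 = 29584 ≡ 327 (mod 1721)
1208^19 = 1208^16 · 1208^2 · 1208^1 ≡ 327 · 1577 · 1208 ≡ 188 (mod 1721).

188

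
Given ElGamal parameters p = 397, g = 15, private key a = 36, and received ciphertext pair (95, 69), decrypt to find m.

Shared mask s = c₁^a mod p = 95^36 mod 397.
95^1 ≡ 95 (mod 397)
95^2 = (95^1)^2 ≡ 95^2 = 9025 ≡ 291 (mod 397)
95^4 = (95^2)^2 ≡ 291^2 = 84681 ≡ 120 (mod 397)
95^8 = (95^4)^2 ≡ 120^2 = 14400 ≡ 108 (mod 397)
95^16 = (95^8)^2 ≡ 108^2 = 11664 ≡ 151 (mod 397)
95^32 = (95^16)^2 ≡ 151^2 = 22801 ≡ 172 (mod 397)
95^36 = 95^32 · 95^4 ≡ 172 · 120 ≡ 393 (mod 397).
So s = 393; s⁻¹ ≡ 99 (mod 397).
m = c₂ · s⁻¹ mod 397 = 69 · 99 mod 397 = 82.

82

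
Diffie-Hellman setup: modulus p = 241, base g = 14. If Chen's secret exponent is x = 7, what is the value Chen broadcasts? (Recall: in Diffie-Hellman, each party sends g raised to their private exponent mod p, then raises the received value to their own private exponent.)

104

Public value = 14^7 mod 241.
14^1 ≡ 14 (mod 241)
14^2 = (14^1)^2 ≡ 14^2 = 196 ≡ 196 (mod 241)
14^4 = (14^2)^2 ≡ 196^2 = 38416 ≡ 97 (mod 241)
14^7 = 14^4 · 14^2 · 14^1 ≡ 97 · 196 · 14 ≡ 104 (mod 241).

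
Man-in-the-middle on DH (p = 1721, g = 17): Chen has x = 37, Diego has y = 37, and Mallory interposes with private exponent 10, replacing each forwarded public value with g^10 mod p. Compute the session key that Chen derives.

820

Chen receives Mallory's public value M = 17^10 mod 1721 instead of the honest one.
17^1 ≡ 17 (mod 1721)
17^2 = (17^1)^2 ≡ 17^2 = 289 ≡ 289 (mod 1721)
17^4 = (17^2)^2 ≡ 289^2 = 83521 ≡ 913 (mod 1721)
17^8 = (17^4)^2 ≡ 913^2 = 833569 ≡ 605 (mod 1721)
17^10 = 17^8 · 17^2 ≡ 605 · 289 ≡ 1024 (mod 1721).
So M = 1024. Chen computes K = M^37 mod 1721.
1024^1 ≡ 1024 (mod 1721)
1024^2 = (1024^1)^2 ≡ 1024^2 = 1048576 ≡ 487 (mod 1721)
1024^4 = (1024^2)^2 ≡ 487^2 = 237169 ≡ 1392 (mod 1721)
1024^8 = (1024^4)^2 ≡ 1392^2 = 1937664 ≡ 1539 (mod 1721)
1024^16 = (1024^8)^2 ≡ 1539^2 = 2368521 ≡ 425 (mod 1721)
1024^32 = (1024^16)^2 ≡ 425^2 = 180625 ≡ 1641 (mod 1721)
1024^37 = 1024^32 · 1024^4 · 1024^1 ≡ 1641 · 1392 · 1024 ≡ 820 (mod 1721).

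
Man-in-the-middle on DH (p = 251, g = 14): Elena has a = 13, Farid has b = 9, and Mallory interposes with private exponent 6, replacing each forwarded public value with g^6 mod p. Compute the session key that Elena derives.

Elena receives Mallory's public value M = 14^6 mod 251 instead of the honest one.
14^1 ≡ 14 (mod 251)
14^2 = (14^1)^2 ≡ 14^2 = 196 ≡ 196 (mod 251)
14^4 = (14^2)^2 ≡ 196^2 = 38416 ≡ 13 (mod 251)
14^6 = 14^4 · 14^2 ≡ 13 · 196 ≡ 38 (mod 251).
So M = 38. Elena computes K = M^13 mod 251.
38^1 ≡ 38 (mod 251)
38^2 = (38^1)^2 ≡ 38^2 = 1444 ≡ 189 (mod 251)
38^4 = (38^2)^2 ≡ 189^2 = 35721 ≡ 79 (mod 251)
38^8 = (38^4)^2 ≡ 79^2 = 6241 ≡ 217 (mod 251)
38^13 = 38^8 · 38^4 · 38^1 ≡ 217 · 79 · 38 ≡ 89 (mod 251).

89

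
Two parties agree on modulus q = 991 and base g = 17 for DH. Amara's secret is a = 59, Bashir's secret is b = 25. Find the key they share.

Amara sends A = g^a mod q = 17^59 mod 991.
17^1 ≡ 17 (mod 991)
17^2 = (17^1)^2 ≡ 17^2 = 289 ≡ 289 (mod 991)
17^4 = (17^2)^2 ≡ 289^2 = 83521 ≡ 277 (mod 991)
17^8 = (17^4)^2 ≡ 277^2 = 76729 ≡ 422 (mod 991)
17^16 = (17^8)^2 ≡ 422^2 = 178084 ≡ 695 (mod 991)
17^32 = (17^16)^2 ≡ 695^2 = 483025 ≡ 408 (mod 991)
17^59 = 17^32 · 17^16 · 17^8 · 17^2 · 17^1 ≡ 408 · 695 · 422 · 289 · 17 ≡ 411 (mod 991).
So A = 411. Bashir then computes K = A^b mod q = 411^25 mod 991.
411^1 ≡ 411 (mod 991)
411^2 = (411^1)^2 ≡ 411^2 = 168921 ≡ 451 (mod 991)
411^4 = (411^2)^2 ≡ 451^2 = 203401 ≡ 246 (mod 991)
411^8 = (411^4)^2 ≡ 246^2 = 60516 ≡ 65 (mod 991)
411^16 = (411^8)^2 ≡ 65^2 = 4225 ≡ 261 (mod 991)
411^25 = 411^16 · 411^8 · 411^1 ≡ 261 · 65 · 411 ≡ 930 (mod 991).

930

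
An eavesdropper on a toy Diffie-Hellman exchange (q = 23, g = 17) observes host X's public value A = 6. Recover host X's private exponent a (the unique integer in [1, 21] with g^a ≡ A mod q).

Try successive powers of 17 modulo 23:
17^1 ≡ 17
17^2 ≡ 13
17^3 ≡ 14
17^4 ≡ 8
17^5 ≡ 21
17^6 ≡ 12
17^7 ≡ 20
17^8 ≡ 18
17^9 ≡ 7
17^10 ≡ 4
17^11 ≡ 22
17^12 ≡ 6
Found: a = 12.

12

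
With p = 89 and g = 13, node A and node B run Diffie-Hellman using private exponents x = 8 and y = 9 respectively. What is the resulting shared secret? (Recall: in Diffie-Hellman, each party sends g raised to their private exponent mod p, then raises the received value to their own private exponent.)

45

Node B sends B = g^y mod p = 13^9 mod 89.
13^1 ≡ 13 (mod 89)
13^2 = (13^1)^2 ≡ 13^2 = 169 ≡ 80 (mod 89)
13^4 = (13^2)^2 ≡ 80^2 = 6400 ≡ 81 (mod 89)
13^8 = (13^4)^2 ≡ 81^2 = 6561 ≡ 64 (mod 89)
13^9 = 13^8 · 13^1 ≡ 64 · 13 ≡ 31 (mod 89).
So B = 31. Node A then computes K = B^x mod p = 31^8 mod 89.
31^1 ≡ 31 (mod 89)
31^2 = (31^1)^2 ≡ 31^2 = 961 ≡ 71 (mod 89)
31^4 = (31^2)^2 ≡ 71^2 = 5041 ≡ 57 (mod 89)
31^8 = (31^4)^2 ≡ 57^2 = 3249 ≡ 45 (mod 89)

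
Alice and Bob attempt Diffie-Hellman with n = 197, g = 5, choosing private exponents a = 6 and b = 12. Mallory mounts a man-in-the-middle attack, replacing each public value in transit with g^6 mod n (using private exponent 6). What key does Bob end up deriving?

81

Bob receives Mallory's public value M = 5^6 mod 197 instead of the honest one.
5^1 ≡ 5 (mod 197)
5^2 = (5^1)^2 ≡ 5^2 = 25 ≡ 25 (mod 197)
5^4 = (5^2)^2 ≡ 25^2 = 625 ≡ 34 (mod 197)
5^6 = 5^4 · 5^2 ≡ 34 · 25 ≡ 62 (mod 197).
So M = 62. Bob computes K = M^12 mod 197.
62^1 ≡ 62 (mod 197)
62^2 = (62^1)^2 ≡ 62^2 = 3844 ≡ 101 (mod 197)
62^4 = (62^2)^2 ≡ 101^2 = 10201 ≡ 154 (mod 197)
62^8 = (62^4)^2 ≡ 154^2 = 23716 ≡ 76 (mod 197)
62^12 = 62^8 · 62^4 ≡ 76 · 154 ≡ 81 (mod 197).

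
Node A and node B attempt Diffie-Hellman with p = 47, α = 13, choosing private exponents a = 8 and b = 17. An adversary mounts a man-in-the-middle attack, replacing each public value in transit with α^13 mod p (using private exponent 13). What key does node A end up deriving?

9

Node A receives an adversary's public value M = 13^13 mod 47 instead of the honest one.
13^1 ≡ 13 (mod 47)
13^2 = (13^1)^2 ≡ 13^2 = 169 ≡ 28 (mod 47)
13^4 = (13^2)^2 ≡ 28^2 = 784 ≡ 32 (mod 47)
13^8 = (13^4)^2 ≡ 32^2 = 1024 ≡ 37 (mod 47)
13^13 = 13^8 · 13^4 · 13^1 ≡ 37 · 32 · 13 ≡ 23 (mod 47).
So M = 23. Node A computes K = M^8 mod 47.
23^1 ≡ 23 (mod 47)
23^2 = (23^1)^2 ≡ 23^2 = 529 ≡ 12 (mod 47)
23^4 = (23^2)^2 ≡ 12^2 = 144 ≡ 3 (mod 47)
23^8 = (23^4)^2 ≡ 3^2 = 9 ≡ 9 (mod 47)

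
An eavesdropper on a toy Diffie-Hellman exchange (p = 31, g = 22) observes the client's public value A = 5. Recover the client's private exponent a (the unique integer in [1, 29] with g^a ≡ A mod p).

10

Try successive powers of 22 modulo 31:
22^1 ≡ 22
22^2 ≡ 19
22^3 ≡ 15
22^4 ≡ 20
22^5 ≡ 6
22^6 ≡ 8
22^7 ≡ 21
22^8 ≡ 28
22^9 ≡ 27
22^10 ≡ 5
Found: a = 10.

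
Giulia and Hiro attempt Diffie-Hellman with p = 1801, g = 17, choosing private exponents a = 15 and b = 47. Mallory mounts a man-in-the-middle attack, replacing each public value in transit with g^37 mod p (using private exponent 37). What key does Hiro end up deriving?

534

Hiro receives Mallory's public value M = 17^37 mod 1801 instead of the honest one.
17^1 ≡ 17 (mod 1801)
17^2 = (17^1)^2 ≡ 17^2 = 289 ≡ 289 (mod 1801)
17^4 = (17^2)^2 ≡ 289^2 = 83521 ≡ 675 (mod 1801)
17^8 = (17^4)^2 ≡ 675^2 = 455625 ≡ 1773 (mod 1801)
17^16 = (17^8)^2 ≡ 1773^2 = 3143529 ≡ 784 (mod 1801)
17^32 = (17^16)^2 ≡ 784^2 = 614656 ≡ 515 (mod 1801)
17^37 = 17^32 · 17^4 · 17^1 ≡ 515 · 675 · 17 ≡ 544 (mod 1801).
So M = 544. Hiro computes K = M^47 mod 1801.
544^1 ≡ 544 (mod 1801)
544^2 = (544^1)^2 ≡ 544^2 = 295936 ≡ 572 (mod 1801)
544^4 = (544^2)^2 ≡ 572^2 = 327184 ≡ 1203 (mod 1801)
544^8 = (544^4)^2 ≡ 1203^2 = 1447209 ≡ 1006 (mod 1801)
544^16 = (544^8)^2 ≡ 1006^2 = 1012036 ≡ 1675 (mod 1801)
544^32 = (544^16)^2 ≡ 1675^2 = 2805625 ≡ 1468 (mod 1801)
544^47 = 544^32 · 544^8 · 544^4 · 544^2 · 544^1 ≡ 1468 · 1006 · 1203 · 572 · 544 ≡ 534 (mod 1801).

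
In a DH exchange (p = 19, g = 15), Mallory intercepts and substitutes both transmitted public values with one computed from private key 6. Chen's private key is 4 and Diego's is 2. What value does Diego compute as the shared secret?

7

Diego receives Mallory's public value M = 15^6 mod 19 instead of the honest one.
15^1 ≡ 15 (mod 19)
15^2 = (15^1)^2 ≡ 15^2 = 225 ≡ 16 (mod 19)
15^4 = (15^2)^2 ≡ 16^2 = 256 ≡ 9 (mod 19)
15^6 = 15^4 · 15^2 ≡ 9 · 16 ≡ 11 (mod 19).
So M = 11. Diego computes K = M^2 mod 19.
11^1 ≡ 11 (mod 19)
11^2 = (11^1)^2 ≡ 11^2 = 121 ≡ 7 (mod 19)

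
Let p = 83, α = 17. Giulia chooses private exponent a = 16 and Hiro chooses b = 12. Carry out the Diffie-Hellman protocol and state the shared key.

28

Giulia sends A = α^a mod p = 17^16 mod 83.
17^1 ≡ 17 (mod 83)
17^2 = (17^1)^2 ≡ 17^2 = 289 ≡ 40 (mod 83)
17^4 = (17^2)^2 ≡ 40^2 = 1600 ≡ 23 (mod 83)
17^8 = (17^4)^2 ≡ 23^2 = 529 ≡ 31 (mod 83)
17^16 = (17^8)^2 ≡ 31^2 = 961 ≡ 48 (mod 83)
So A = 48. Hiro then computes K = A^b mod p = 48^12 mod 83.
48^1 ≡ 48 (mod 83)
48^2 = (48^1)^2 ≡ 48^2 = 2304 ≡ 63 (mod 83)
48^4 = (48^2)^2 ≡ 63^2 = 3969 ≡ 68 (mod 83)
48^8 = (48^4)^2 ≡ 68^2 = 4624 ≡ 59 (mod 83)
48^12 = 48^8 · 48^4 ≡ 59 · 68 ≡ 28 (mod 83).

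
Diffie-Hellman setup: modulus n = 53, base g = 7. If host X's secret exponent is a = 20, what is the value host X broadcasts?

24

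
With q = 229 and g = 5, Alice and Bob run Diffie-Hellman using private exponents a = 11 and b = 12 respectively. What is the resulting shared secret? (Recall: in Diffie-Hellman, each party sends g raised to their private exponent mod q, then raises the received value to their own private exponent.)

Bob sends B = g^b mod q = 5^12 mod 229.
5^1 ≡ 5 (mod 229)
5^2 = (5^1)^2 ≡ 5^2 = 25 ≡ 25 (mod 229)
5^4 = (5^2)^2 ≡ 25^2 = 625 ≡ 167 (mod 229)
5^8 = (5^4)^2 ≡ 167^2 = 27889 ≡ 180 (mod 229)
5^12 = 5^8 · 5^4 ≡ 180 · 167 ≡ 61 (mod 229).
So B = 61. Alice then computes K = B^a mod q = 61^11 mod 229.
61^1 ≡ 61 (mod 229)
61^2 = (61^1)^2 ≡ 61^2 = 3721 ≡ 57 (mod 229)
61^4 = (61^2)^2 ≡ 57^2 = 3249 ≡ 43 (mod 229)
61^8 = (61^4)^2 ≡ 43^2 = 1849 ≡ 17 (mod 229)
61^11 = 61^8 · 61^2 · 61^1 ≡ 17 · 57 · 61 ≡ 27 (mod 229).

27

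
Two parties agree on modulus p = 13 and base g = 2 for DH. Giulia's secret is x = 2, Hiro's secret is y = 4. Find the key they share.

Giulia sends A = g^x mod p = 2^2 mod 13.
2^1 ≡ 2 (mod 13)
2^2 = (2^1)^2 ≡ 2^2 = 4 ≡ 4 (mod 13)
So A = 4. Hiro then computes K = A^y mod p = 4^4 mod 13.
4^1 ≡ 4 (mod 13)
4^2 = (4^1)^2 ≡ 4^2 = 16 ≡ 3 (mod 13)
4^4 = (4^2)^2 ≡ 3^2 = 9 ≡ 9 (mod 13)

9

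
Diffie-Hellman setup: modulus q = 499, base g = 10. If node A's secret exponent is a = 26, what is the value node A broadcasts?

151

Public value = 10^26 mod 499.
10^1 ≡ 10 (mod 499)
10^2 = (10^1)^2 ≡ 10^2 = 100 ≡ 100 (mod 499)
10^4 = (10^2)^2 ≡ 100^2 = 10000 ≡ 20 (mod 499)
10^8 = (10^4)^2 ≡ 20^2 = 400 ≡ 400 (mod 499)
10^16 = (10^8)^2 ≡ 400^2 = 160000 ≡ 320 (mod 499)
10^26 = 10^16 · 10^8 · 10^2 ≡ 320 · 400 · 100 ≡ 151 (mod 499).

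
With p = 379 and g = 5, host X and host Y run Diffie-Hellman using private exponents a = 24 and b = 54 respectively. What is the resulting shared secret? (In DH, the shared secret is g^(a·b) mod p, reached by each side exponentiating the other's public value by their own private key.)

119

Host X sends A = g^a mod p = 5^24 mod 379.
5^1 ≡ 5 (mod 379)
5^2 = (5^1)^2 ≡ 5^2 = 25 ≡ 25 (mod 379)
5^4 = (5^2)^2 ≡ 25^2 = 625 ≡ 246 (mod 379)
5^8 = (5^4)^2 ≡ 246^2 = 60516 ≡ 255 (mod 379)
5^16 = (5^8)^2 ≡ 255^2 = 65025 ≡ 216 (mod 379)
5^24 = 5^16 · 5^8 ≡ 216 · 255 ≡ 125 (mod 379).
So A = 125. Host Y then computes K = A^b mod p = 125^54 mod 379.
125^1 ≡ 125 (mod 379)
125^2 = (125^1)^2 ≡ 125^2 = 15625 ≡ 86 (mod 379)
125^4 = (125^2)^2 ≡ 86^2 = 7396 ≡ 195 (mod 379)
125^8 = (125^4)^2 ≡ 195^2 = 38025 ≡ 125 (mod 379)
125^16 = (125^8)^2 ≡ 125^2 = 15625 ≡ 86 (mod 379)
125^32 = (125^16)^2 ≡ 86^2 = 7396 ≡ 195 (mod 379)
125^54 = 125^32 · 125^16 · 125^4 · 125^2 ≡ 195 · 86 · 195 · 86 ≡ 119 (mod 379).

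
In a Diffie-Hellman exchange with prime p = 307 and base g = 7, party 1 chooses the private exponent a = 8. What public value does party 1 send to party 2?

Public value = 7^8 mod 307.
7^1 ≡ 7 (mod 307)
7^2 = (7^1)^2 ≡ 7^2 = 49 ≡ 49 (mod 307)
7^4 = (7^2)^2 ≡ 49^2 = 2401 ≡ 252 (mod 307)
7^8 = (7^4)^2 ≡ 252^2 = 63504 ≡ 262 (mod 307)

262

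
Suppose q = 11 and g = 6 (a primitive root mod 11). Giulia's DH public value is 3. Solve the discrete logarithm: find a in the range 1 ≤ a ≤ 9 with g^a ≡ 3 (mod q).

Try successive powers of 6 modulo 11:
6^1 ≡ 6
6^2 ≡ 3
Found: a = 2.

2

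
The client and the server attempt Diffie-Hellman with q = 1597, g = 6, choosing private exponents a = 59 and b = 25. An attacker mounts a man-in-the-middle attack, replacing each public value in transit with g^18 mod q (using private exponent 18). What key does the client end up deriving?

The client receives an attacker's public value M = 6^18 mod 1597 instead of the honest one.
6^1 ≡ 6 (mod 1597)
6^2 = (6^1)^2 ≡ 6^2 = 36 ≡ 36 (mod 1597)
6^4 = (6^2)^2 ≡ 36^2 = 1296 ≡ 1296 (mod 1597)
6^8 = (6^4)^2 ≡ 1296^2 = 1679616 ≡ 1169 (mod 1597)
6^16 = (6^8)^2 ≡ 1169^2 = 1366561 ≡ 1126 (mod 1597)
6^18 = 6^16 · 6^2 ≡ 1126 · 36 ≡ 611 (mod 1597).
So M = 611. The client computes K = M^59 mod 1597.
611^1 ≡ 611 (mod 1597)
611^2 = (611^1)^2 ≡ 611^2 = 373321 ≡ 1220 (mod 1597)
611^4 = (611^2)^2 ≡ 1220^2 = 1488400 ≡ 1593 (mod 1597)
611^8 = (611^4)^2 ≡ 1593^2 = 2537649 ≡ 16 (mod 1597)
611^16 = (611^8)^2 ≡ 16^2 = 256 ≡ 256 (mod 1597)
611^32 = (611^16)^2 ≡ 256^2 = 65536 ≡ 59 (mod 1597)
611^59 = 611^32 · 611^16 · 611^8 · 611^2 · 611^1 ≡ 59 · 256 · 16 · 1220 · 611 ≡ 488 (mod 1597).

488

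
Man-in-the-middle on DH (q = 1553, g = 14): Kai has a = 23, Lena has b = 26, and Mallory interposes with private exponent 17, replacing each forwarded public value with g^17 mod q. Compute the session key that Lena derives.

1264

Lena receives Mallory's public value M = 14^17 mod 1553 instead of the honest one.
14^1 ≡ 14 (mod 1553)
14^2 = (14^1)^2 ≡ 14^2 = 196 ≡ 196 (mod 1553)
14^4 = (14^2)^2 ≡ 196^2 = 38416 ≡ 1144 (mod 1553)
14^8 = (14^4)^2 ≡ 1144^2 = 1308736 ≡ 1110 (mod 1553)
14^16 = (14^8)^2 ≡ 1110^2 = 1232100 ≡ 571 (mod 1553)
14^17 = 14^16 · 14^1 ≡ 571 · 14 ≡ 229 (mod 1553).
So M = 229. Lena computes K = M^26 mod 1553.
229^1 ≡ 229 (mod 1553)
229^2 = (229^1)^2 ≡ 229^2 = 52441 ≡ 1192 (mod 1553)
229^4 = (229^2)^2 ≡ 1192^2 = 1420864 ≡ 1422 (mod 1553)
229^8 = (229^4)^2 ≡ 1422^2 = 2022084 ≡ 78 (mod 1553)
229^16 = (229^8)^2 ≡ 78^2 = 6084 ≡ 1425 (mod 1553)
229^26 = 229^16 · 229^8 · 229^2 ≡ 1425 · 78 · 1192 ≡ 1264 (mod 1553).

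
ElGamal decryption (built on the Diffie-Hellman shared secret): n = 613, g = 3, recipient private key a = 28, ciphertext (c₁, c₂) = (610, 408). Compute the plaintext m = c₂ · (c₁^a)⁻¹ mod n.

Shared mask s = c₁^a mod n = 610^28 mod 613.
610^1 ≡ 610 (mod 613)
610^2 = (610^1)^2 ≡ 610^2 = 372100 ≡ 9 (mod 613)
610^4 = (610^2)^2 ≡ 9^2 = 81 ≡ 81 (mod 613)
610^8 = (610^4)^2 ≡ 81^2 = 6561 ≡ 431 (mod 613)
610^16 = (610^8)^2 ≡ 431^2 = 185761 ≡ 22 (mod 613)
610^28 = 610^16 · 610^8 · 610^4 ≡ 22 · 431 · 81 ≡ 566 (mod 613).
So s = 566; s⁻¹ ≡ 313 (mod 613).
m = c₂ · s⁻¹ mod 613 = 408 · 313 mod 613 = 200.

200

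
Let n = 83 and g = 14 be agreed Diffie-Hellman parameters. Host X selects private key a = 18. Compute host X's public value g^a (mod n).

21

Public value = 14^18 (mod 83).
14^1 ≡ 14 (mod 83)
14^2 = (14^1)^2 ≡ 14^2 = 196 ≡ 30 (mod 83)
14^4 = (14^2)^2 ≡ 30^2 = 900 ≡ 70 (mod 83)
14^8 = (14^4)^2 ≡ 70^2 = 4900 ≡ 3 (mod 83)
14^16 = (14^8)^2 ≡ 3^2 = 9 ≡ 9 (mod 83)
14^18 = 14^16 · 14^2 ≡ 9 · 30 ≡ 21 (mod 83).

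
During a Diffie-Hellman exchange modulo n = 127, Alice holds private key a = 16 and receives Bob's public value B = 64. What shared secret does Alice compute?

Shared key K = 64^16 mod 127.
64^1 ≡ 64 (mod 127)
64^2 = (64^1)^2 ≡ 64^2 = 4096 ≡ 32 (mod 127)
64^4 = (64^2)^2 ≡ 32^2 = 1024 ≡ 8 (mod 127)
64^8 = (64^4)^2 ≡ 8^2 = 64 ≡ 64 (mod 127)
64^16 = (64^8)^2 ≡ 64^2 = 4096 ≡ 32 (mod 127)

32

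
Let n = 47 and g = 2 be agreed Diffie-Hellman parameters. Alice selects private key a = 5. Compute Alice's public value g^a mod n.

32

Public value = 2^5 mod 47.
2^1 ≡ 2 (mod 47)
2^2 = (2^1)^2 ≡ 2^2 = 4 ≡ 4 (mod 47)
2^4 = (2^2)^2 ≡ 4^2 = 16 ≡ 16 (mod 47)
2^5 = 2^4 · 2^1 ≡ 16 · 2 ≡ 32 (mod 47).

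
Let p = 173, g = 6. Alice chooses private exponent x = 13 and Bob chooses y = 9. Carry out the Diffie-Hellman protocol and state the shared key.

83

Bob sends B = g^y mod p = 6^9 mod 173.
6^1 ≡ 6 (mod 173)
6^2 = (6^1)^2 ≡ 6^2 = 36 ≡ 36 (mod 173)
6^4 = (6^2)^2 ≡ 36^2 = 1296 ≡ 85 (mod 173)
6^8 = (6^4)^2 ≡ 85^2 = 7225 ≡ 132 (mod 173)
6^9 = 6^8 · 6^1 ≡ 132 · 6 ≡ 100 (mod 173).
So B = 100. Alice then computes K = B^x mod p = 100^13 mod 173.
100^1 ≡ 100 (mod 173)
100^2 = (100^1)^2 ≡ 100^2 = 10000 ≡ 139 (mod 173)
100^4 = (100^2)^2 ≡ 139^2 = 19321 ≡ 118 (mod 173)
100^8 = (100^4)^2 ≡ 118^2 = 13924 ≡ 84 (mod 173)
100^13 = 100^8 · 100^4 · 100^1 ≡ 84 · 118 · 100 ≡ 83 (mod 173).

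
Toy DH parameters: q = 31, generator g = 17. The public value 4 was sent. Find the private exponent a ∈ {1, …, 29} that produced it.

Try successive powers of 17 modulo 31:
17^1 ≡ 17
17^2 ≡ 10
17^3 ≡ 15
17^4 ≡ 7
17^5 ≡ 26
17^6 ≡ 8
17^7 ≡ 12
17^8 ≡ 18
17^9 ≡ 27
17^10 ≡ 25
17^11 ≡ 22
17^12 ≡ 2
17^13 ≡ 3
17^14 ≡ 20
17^15 ≡ 30
17^16 ≡ 14
17^17 ≡ 21
17^18 ≡ 16
17^19 ≡ 24
17^20 ≡ 5
17^21 ≡ 23
17^22 ≡ 19
17^23 ≡ 13
17^24 ≡ 4
Found: a = 24.

24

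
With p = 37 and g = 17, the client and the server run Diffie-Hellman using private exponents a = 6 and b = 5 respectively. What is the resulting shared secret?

11

The client sends A = g^a mod p = 17^6 mod 37.
17^1 ≡ 17 (mod 37)
17^2 = (17^1)^2 ≡ 17^2 = 289 ≡ 30 (mod 37)
17^4 = (17^2)^2 ≡ 30^2 = 900 ≡ 12 (mod 37)
17^6 = 17^4 · 17^2 ≡ 12 · 30 ≡ 27 (mod 37).
So A = 27. The server then computes K = A^b mod p = 27^5 mod 37.
27^1 ≡ 27 (mod 37)
27^2 = (27^1)^2 ≡ 27^2 = 729 ≡ 26 (mod 37)
27^4 = (27^2)^2 ≡ 26^2 = 676 ≡ 10 (mod 37)
27^5 = 27^4 · 27^1 ≡ 10 · 27 ≡ 11 (mod 37).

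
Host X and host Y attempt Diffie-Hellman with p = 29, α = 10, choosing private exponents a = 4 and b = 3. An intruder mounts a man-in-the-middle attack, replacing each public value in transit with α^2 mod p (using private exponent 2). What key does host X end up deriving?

25

Host X receives an intruder's public value M = 10^2 mod 29 instead of the honest one.
10^1 ≡ 10 (mod 29)
10^2 = (10^1)^2 ≡ 10^2 = 100 ≡ 13 (mod 29)
So M = 13. Host X computes K = M^4 mod 29.
13^1 ≡ 13 (mod 29)
13^2 = (13^1)^2 ≡ 13^2 = 169 ≡ 24 (mod 29)
13^4 = (13^2)^2 ≡ 24^2 = 576 ≡ 25 (mod 29)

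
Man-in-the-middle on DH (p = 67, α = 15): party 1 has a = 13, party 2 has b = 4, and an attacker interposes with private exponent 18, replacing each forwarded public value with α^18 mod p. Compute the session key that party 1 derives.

25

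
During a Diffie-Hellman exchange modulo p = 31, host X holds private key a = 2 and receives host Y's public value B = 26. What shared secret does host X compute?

25

Shared key K = 26^2 mod 31.
26^1 ≡ 26 (mod 31)
26^2 = (26^1)^2 ≡ 26^2 = 676 ≡ 25 (mod 31)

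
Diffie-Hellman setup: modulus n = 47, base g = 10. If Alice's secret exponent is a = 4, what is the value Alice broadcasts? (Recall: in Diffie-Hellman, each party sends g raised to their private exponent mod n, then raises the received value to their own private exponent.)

36

Public value = 10^4 (mod 47).
10^1 ≡ 10 (mod 47)
10^2 = (10^1)^2 ≡ 10^2 = 100 ≡ 6 (mod 47)
10^4 = (10^2)^2 ≡ 6^2 = 36 ≡ 36 (mod 47)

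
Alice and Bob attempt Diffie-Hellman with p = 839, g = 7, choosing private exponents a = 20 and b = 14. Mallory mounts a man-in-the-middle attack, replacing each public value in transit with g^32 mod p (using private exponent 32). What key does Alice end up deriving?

135

Alice receives Mallory's public value M = 7^32 mod 839 instead of the honest one.
7^1 ≡ 7 (mod 839)
7^2 = (7^1)^2 ≡ 7^2 = 49 ≡ 49 (mod 839)
7^4 = (7^2)^2 ≡ 49^2 = 2401 ≡ 723 (mod 839)
7^8 = (7^4)^2 ≡ 723^2 = 522729 ≡ 32 (mod 839)
7^16 = (7^8)^2 ≡ 32^2 = 1024 ≡ 185 (mod 839)
7^32 = (7^16)^2 ≡ 185^2 = 34225 ≡ 665 (mod 839)
So M = 665. Alice computes K = M^20 mod 839.
665^1 ≡ 665 (mod 839)
665^2 = (665^1)^2 ≡ 665^2 = 442225 ≡ 72 (mod 839)
665^4 = (665^2)^2 ≡ 72^2 = 5184 ≡ 150 (mod 839)
665^8 = (665^4)^2 ≡ 150^2 = 22500 ≡ 686 (mod 839)
665^16 = (665^8)^2 ≡ 686^2 = 470596 ≡ 756 (mod 839)
665^20 = 665^16 · 665^4 ≡ 756 · 150 ≡ 135 (mod 839).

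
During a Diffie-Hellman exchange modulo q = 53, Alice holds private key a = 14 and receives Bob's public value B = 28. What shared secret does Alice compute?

28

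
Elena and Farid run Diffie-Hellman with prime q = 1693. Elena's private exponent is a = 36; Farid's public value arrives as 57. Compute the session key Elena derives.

1012

Shared key K = 57^36 mod 1693.
57^1 ≡ 57 (mod 1693)
57^2 = (57^1)^2 ≡ 57^2 = 3249 ≡ 1556 (mod 1693)
57^4 = (57^2)^2 ≡ 1556^2 = 2421136 ≡ 146 (mod 1693)
57^8 = (57^4)^2 ≡ 146^2 = 21316 ≡ 1000 (mod 1693)
57^16 = (57^8)^2 ≡ 1000^2 = 1000000 ≡ 1130 (mod 1693)
57^32 = (57^16)^2 ≡ 1130^2 = 1276900 ≡ 378 (mod 1693)
57^36 = 57^32 · 57^4 ≡ 378 · 146 ≡ 1012 (mod 1693).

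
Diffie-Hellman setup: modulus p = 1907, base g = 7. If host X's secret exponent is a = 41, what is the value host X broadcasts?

Public value = 7^{41} \pmod{1907}.
7^1 ≡ 7 (mod 1907)
7^2 = (7^1)^2 ≡ 7^2 = 49 ≡ 49 (mod 1907)
7^4 = (7^2)^2 ≡ 49^2 = 2401 ≡ 494 (mod 1907)
7^8 = (7^4)^2 ≡ 494^2 = 244036 ≡ 1847 (mod 1907)
7^16 = (7^8)^2 ≡ 1847^2 = 3411409 ≡ 1693 (mod 1907)
7^32 = (7^16)^2 ≡ 1693^2 = 2866249 ≡ 28 (mod 1907)
7^41 = 7^32 · 7^8 · 7^1 ≡ 28 · 1847 · 7 ≡ 1589 (mod 1907).

1589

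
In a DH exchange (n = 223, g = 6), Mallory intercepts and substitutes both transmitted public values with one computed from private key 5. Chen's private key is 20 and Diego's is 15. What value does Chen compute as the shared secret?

43

Chen receives Mallory's public value M = 6^5 mod 223 instead of the honest one.
6^1 ≡ 6 (mod 223)
6^2 = (6^1)^2 ≡ 6^2 = 36 ≡ 36 (mod 223)
6^4 = (6^2)^2 ≡ 36^2 = 1296 ≡ 181 (mod 223)
6^5 = 6^4 · 6^1 ≡ 181 · 6 ≡ 194 (mod 223).
So M = 194. Chen computes K = M^20 mod 223.
194^1 ≡ 194 (mod 223)
194^2 = (194^1)^2 ≡ 194^2 = 37636 ≡ 172 (mod 223)
194^4 = (194^2)^2 ≡ 172^2 = 29584 ≡ 148 (mod 223)
194^8 = (194^4)^2 ≡ 148^2 = 21904 ≡ 50 (mod 223)
194^16 = (194^8)^2 ≡ 50^2 = 2500 ≡ 47 (mod 223)
194^20 = 194^16 · 194^4 ≡ 47 · 148 ≡ 43 (mod 223).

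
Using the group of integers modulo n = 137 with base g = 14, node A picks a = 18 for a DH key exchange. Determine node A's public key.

Public value = 14^18 (mod 137).
14^1 ≡ 14 (mod 137)
14^2 = (14^1)^2 ≡ 14^2 = 196 ≡ 59 (mod 137)
14^4 = (14^2)^2 ≡ 59^2 = 3481 ≡ 56 (mod 137)
14^8 = (14^4)^2 ≡ 56^2 = 3136 ≡ 122 (mod 137)
14^16 = (14^8)^2 ≡ 122^2 = 14884 ≡ 88 (mod 137)
14^18 = 14^16 · 14^2 ≡ 88 · 59 ≡ 123 (mod 137).

123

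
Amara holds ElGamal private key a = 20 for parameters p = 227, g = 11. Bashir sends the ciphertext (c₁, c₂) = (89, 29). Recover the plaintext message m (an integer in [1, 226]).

Shared mask s = c₁^a mod p = 89^20 mod 227.
89^1 ≡ 89 (mod 227)
89^2 = (89^1)^2 ≡ 89^2 = 7921 ≡ 203 (mod 227)
89^4 = (89^2)^2 ≡ 203^2 = 41209 ≡ 122 (mod 227)
89^8 = (89^4)^2 ≡ 122^2 = 14884 ≡ 129 (mod 227)
89^16 = (89^8)^2 ≡ 129^2 = 16641 ≡ 70 (mod 227)
89^20 = 89^16 · 89^4 ≡ 70 · 122 ≡ 141 (mod 227).
So s = 141; s⁻¹ ≡ 161 (mod 227).
m = c₂ · s⁻¹ mod 227 = 29 · 161 mod 227 = 129.

129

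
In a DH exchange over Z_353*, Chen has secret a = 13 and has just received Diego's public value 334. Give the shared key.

Shared key K = 334^13 mod 353.
334^1 ≡ 334 (mod 353)
334^2 = (334^1)^2 ≡ 334^2 = 111556 ≡ 8 (mod 353)
334^4 = (334^2)^2 ≡ 8^2 = 64 ≡ 64 (mod 353)
334^8 = (334^4)^2 ≡ 64^2 = 4096 ≡ 213 (mod 353)
334^13 = 334^8 · 334^4 · 334^1 ≡ 213 · 64 · 334 ≡ 94 (mod 353).

94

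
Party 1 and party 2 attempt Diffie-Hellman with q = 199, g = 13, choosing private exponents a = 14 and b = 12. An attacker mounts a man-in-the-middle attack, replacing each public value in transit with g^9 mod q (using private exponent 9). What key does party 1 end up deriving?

188

Party 1 receives an attacker's public value M = 13^9 mod 199 instead of the honest one.
13^1 ≡ 13 (mod 199)
13^2 = (13^1)^2 ≡ 13^2 = 169 ≡ 169 (mod 199)
13^4 = (13^2)^2 ≡ 169^2 = 28561 ≡ 104 (mod 199)
13^8 = (13^4)^2 ≡ 104^2 = 10816 ≡ 70 (mod 199)
13^9 = 13^8 · 13^1 ≡ 70 · 13 ≡ 114 (mod 199).
So M = 114. Party 1 computes K = M^14 mod 199.
114^1 ≡ 114 (mod 199)
114^2 = (114^1)^2 ≡ 114^2 = 12996 ≡ 61 (mod 199)
114^4 = (114^2)^2 ≡ 61^2 = 3721 ≡ 139 (mod 199)
114^8 = (114^4)^2 ≡ 139^2 = 19321 ≡ 18 (mod 199)
114^14 = 114^8 · 114^4 · 114^2 ≡ 18 · 139 · 61 ≡ 188 (mod 199).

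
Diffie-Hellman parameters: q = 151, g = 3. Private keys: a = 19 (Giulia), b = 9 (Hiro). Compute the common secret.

Hiro sends B = g^b mod q = 3^9 mod 151.
3^1 ≡ 3 (mod 151)
3^2 = (3^1)^2 ≡ 3^2 = 9 ≡ 9 (mod 151)
3^4 = (3^2)^2 ≡ 9^2 = 81 ≡ 81 (mod 151)
3^8 = (3^4)^2 ≡ 81^2 = 6561 ≡ 68 (mod 151)
3^9 = 3^8 · 3^1 ≡ 68 · 3 ≡ 53 (mod 151).
So B = 53. Giulia then computes K = B^a mod q = 53^19 mod 151.
53^1 ≡ 53 (mod 151)
53^2 = (53^1)^2 ≡ 53^2 = 2809 ≡ 91 (mod 151)
53^4 = (53^2)^2 ≡ 91^2 = 8281 ≡ 127 (mod 151)
53^8 = (53^4)^2 ≡ 127^2 = 16129 ≡ 123 (mod 151)
53^16 = (53^8)^2 ≡ 123^2 = 15129 ≡ 29 (mod 151)
53^19 = 53^16 · 53^2 · 53^1 ≡ 29 · 91 · 53 ≡ 41 (mod 151).

41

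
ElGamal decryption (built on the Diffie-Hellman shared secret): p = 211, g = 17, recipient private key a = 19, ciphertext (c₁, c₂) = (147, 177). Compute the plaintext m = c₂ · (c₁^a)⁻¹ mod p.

Shared mask s = c₁^a mod p = 147^19 mod 211.
147^1 ≡ 147 (mod 211)
147^2 = (147^1)^2 ≡ 147^2 = 21609 ≡ 87 (mod 211)
147^4 = (147^2)^2 ≡ 87^2 = 7569 ≡ 184 (mod 211)
147^8 = (147^4)^2 ≡ 184^2 = 33856 ≡ 96 (mod 211)
147^16 = (147^8)^2 ≡ 96^2 = 9216 ≡ 143 (mod 211)
147^19 = 147^16 · 147^2 · 147^1 ≡ 143 · 87 · 147 ≡ 90 (mod 211).
So s = 90; s⁻¹ ≡ 68 (mod 211).
m = c₂ · s⁻¹ mod 211 = 177 · 68 mod 211 = 9.

9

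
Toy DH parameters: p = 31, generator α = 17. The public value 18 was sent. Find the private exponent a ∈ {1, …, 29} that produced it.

8

Try successive powers of 17 modulo 31:
17^1 ≡ 17
17^2 ≡ 10
17^3 ≡ 15
17^4 ≡ 7
17^5 ≡ 26
17^6 ≡ 8
17^7 ≡ 12
17^8 ≡ 18
Found: a = 8.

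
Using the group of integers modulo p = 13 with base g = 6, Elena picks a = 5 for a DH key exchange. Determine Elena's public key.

2

Public value = 6^5 (mod 13).
6^1 ≡ 6 (mod 13)
6^2 = (6^1)^2 ≡ 6^2 = 36 ≡ 10 (mod 13)
6^4 = (6^2)^2 ≡ 10^2 = 100 ≡ 9 (mod 13)
6^5 = 6^4 · 6^1 ≡ 9 · 6 ≡ 2 (mod 13).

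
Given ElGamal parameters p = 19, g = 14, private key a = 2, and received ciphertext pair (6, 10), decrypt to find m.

Shared mask s = c₁^a mod p = 6^2 mod 19.
6^1 ≡ 6 (mod 19)
6^2 = (6^1)^2 ≡ 6^2 = 36 ≡ 17 (mod 19)
So s = 17; s⁻¹ ≡ 9 (mod 19).
m = c₂ · s⁻¹ mod 19 = 10 · 9 mod 19 = 14.

14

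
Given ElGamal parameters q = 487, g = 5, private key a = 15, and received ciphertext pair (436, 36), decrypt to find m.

Shared mask s = c₁^a mod q = 436^15 mod 487.
436^1 ≡ 436 (mod 487)
436^2 = (436^1)^2 ≡ 436^2 = 190096 ≡ 166 (mod 487)
436^4 = (436^2)^2 ≡ 166^2 = 27556 ≡ 284 (mod 487)
436^8 = (436^4)^2 ≡ 284^2 = 80656 ≡ 301 (mod 487)
436^15 = 436^8 · 436^4 · 436^2 · 436^1 ≡ 301 · 284 · 166 · 436 ≡ 267 (mod 487).
So s = 267; s⁻¹ ≡ 228 (mod 487).
m = c₂ · s⁻¹ mod 487 = 36 · 228 mod 487 = 416.

416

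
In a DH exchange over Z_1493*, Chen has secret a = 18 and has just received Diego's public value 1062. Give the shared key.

Shared key K = 1062^18 mod 1493.
1062^1 ≡ 1062 (mod 1493)
1062^2 = (1062^1)^2 ≡ 1062^2 = 1127844 ≡ 629 (mod 1493)
1062^4 = (1062^2)^2 ≡ 629^2 = 395641 ≡ 1489 (mod 1493)
1062^8 = (1062^4)^2 ≡ 1489^2 = 2217121 ≡ 16 (mod 1493)
1062^16 = (1062^8)^2 ≡ 16^2 = 256 ≡ 256 (mod 1493)
1062^18 = 1062^16 · 1062^2 ≡ 256 · 629 ≡ 1273 (mod 1493).

1273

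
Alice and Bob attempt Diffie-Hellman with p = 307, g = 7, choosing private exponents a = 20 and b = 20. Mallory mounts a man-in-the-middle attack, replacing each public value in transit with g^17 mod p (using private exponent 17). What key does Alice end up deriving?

Alice receives Mallory's public value M = 7^17 mod 307 instead of the honest one.
7^1 ≡ 7 (mod 307)
7^2 = (7^1)^2 ≡ 7^2 = 49 ≡ 49 (mod 307)
7^4 = (7^2)^2 ≡ 49^2 = 2401 ≡ 252 (mod 307)
7^8 = (7^4)^2 ≡ 252^2 = 63504 ≡ 262 (mod 307)
7^16 = (7^8)^2 ≡ 262^2 = 68644 ≡ 183 (mod 307)
7^17 = 7^16 · 7^1 ≡ 183 · 7 ≡ 53 (mod 307).
So M = 53. Alice computes K = M^20 mod 307.
53^1 ≡ 53 (mod 307)
53^2 = (53^1)^2 ≡ 53^2 = 2809 ≡ 46 (mod 307)
53^4 = (53^2)^2 ≡ 46^2 = 2116 ≡ 274 (mod 307)
53^8 = (53^4)^2 ≡ 274^2 = 75076 ≡ 168 (mod 307)
53^16 = (53^8)^2 ≡ 168^2 = 28224 ≡ 287 (mod 307)
53^20 = 53^16 · 53^4 ≡ 287 · 274 ≡ 46 (mod 307).

46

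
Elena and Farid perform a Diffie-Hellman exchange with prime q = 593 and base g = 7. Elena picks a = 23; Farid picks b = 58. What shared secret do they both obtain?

378

Elena sends A = g^a mod q = 7^23 mod 593.
7^1 ≡ 7 (mod 593)
7^2 = (7^1)^2 ≡ 7^2 = 49 ≡ 49 (mod 593)
7^4 = (7^2)^2 ≡ 49^2 = 2401 ≡ 29 (mod 593)
7^8 = (7^4)^2 ≡ 29^2 = 841 ≡ 248 (mod 593)
7^16 = (7^8)^2 ≡ 248^2 = 61504 ≡ 425 (mod 593)
7^23 = 7^16 · 7^4 · 7^2 · 7^1 ≡ 425 · 29 · 49 · 7 ≡ 571 (mod 593).
So A = 571. Farid then computes K = A^b mod q = 571^58 mod 593.
571^1 ≡ 571 (mod 593)
571^2 = (571^1)^2 ≡ 571^2 = 326041 ≡ 484 (mod 593)
571^4 = (571^2)^2 ≡ 484^2 = 234256 ≡ 21 (mod 593)
571^8 = (571^4)^2 ≡ 21^2 = 441 ≡ 441 (mod 593)
571^16 = (571^8)^2 ≡ 441^2 = 194481 ≡ 570 (mod 593)
571^32 = (571^16)^2 ≡ 570^2 = 324900 ≡ 529 (mod 593)
571^58 = 571^32 · 571^16 · 571^8 · 571^2 ≡ 529 · 570 · 441 · 484 ≡ 378 (mod 593).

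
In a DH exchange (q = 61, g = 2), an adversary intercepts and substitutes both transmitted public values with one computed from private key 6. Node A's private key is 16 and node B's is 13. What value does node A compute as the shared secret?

58

Node A receives an adversary's public value M = 2^6 mod 61 instead of the honest one.
2^1 ≡ 2 (mod 61)
2^2 = (2^1)^2 ≡ 2^2 = 4 ≡ 4 (mod 61)
2^4 = (2^2)^2 ≡ 4^2 = 16 ≡ 16 (mod 61)
2^6 = 2^4 · 2^2 ≡ 16 · 4 ≡ 3 (mod 61).
So M = 3. Node A computes K = M^16 mod 61.
3^1 ≡ 3 (mod 61)
3^2 = (3^1)^2 ≡ 3^2 = 9 ≡ 9 (mod 61)
3^4 = (3^2)^2 ≡ 9^2 = 81 ≡ 20 (mod 61)
3^8 = (3^4)^2 ≡ 20^2 = 400 ≡ 34 (mod 61)
3^16 = (3^8)^2 ≡ 34^2 = 1156 ≡ 58 (mod 61)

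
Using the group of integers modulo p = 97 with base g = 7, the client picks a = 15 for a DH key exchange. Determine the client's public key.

Public value = 7^15 mod 97.
7^1 ≡ 7 (mod 97)
7^2 = (7^1)^2 ≡ 7^2 = 49 ≡ 49 (mod 97)
7^4 = (7^2)^2 ≡ 49^2 = 2401 ≡ 73 (mod 97)
7^8 = (7^4)^2 ≡ 73^2 = 5329 ≡ 91 (mod 97)
7^15 = 7^8 · 7^4 · 7^2 · 7^1 ≡ 91 · 73 · 49 · 7 ≡ 19 (mod 97).

19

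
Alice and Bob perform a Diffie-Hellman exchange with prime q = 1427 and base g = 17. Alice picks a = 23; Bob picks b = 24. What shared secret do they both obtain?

489

Bob sends B = g^b mod q = 17^24 mod 1427.
17^1 ≡ 17 (mod 1427)
17^2 = (17^1)^2 ≡ 17^2 = 289 ≡ 289 (mod 1427)
17^4 = (17^2)^2 ≡ 289^2 = 83521 ≡ 755 (mod 1427)
17^8 = (17^4)^2 ≡ 755^2 = 570025 ≡ 652 (mod 1427)
17^16 = (17^8)^2 ≡ 652^2 = 425104 ≡ 1285 (mod 1427)
17^24 = 17^16 · 17^8 ≡ 1285 · 652 ≡ 171 (mod 1427).
So B = 171. Alice then computes K = B^a mod q = 171^23 mod 1427.
171^1 ≡ 171 (mod 1427)
171^2 = (171^1)^2 ≡ 171^2 = 29241 ≡ 701 (mod 1427)
171^4 = (171^2)^2 ≡ 701^2 = 491401 ≡ 513 (mod 1427)
171^8 = (171^4)^2 ≡ 513^2 = 263169 ≡ 601 (mod 1427)
171^16 = (171^8)^2 ≡ 601^2 = 361201 ≡ 170 (mod 1427)
171^23 = 171^16 · 171^4 · 171^2 · 171^1 ≡ 170 · 513 · 701 · 171 ≡ 489 (mod 1427).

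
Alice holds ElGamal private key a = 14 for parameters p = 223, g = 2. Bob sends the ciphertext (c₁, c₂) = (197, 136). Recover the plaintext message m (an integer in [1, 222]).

34

Shared mask s = c₁^a mod p = 197^14 mod 223.
197^1 ≡ 197 (mod 223)
197^2 = (197^1)^2 ≡ 197^2 = 38809 ≡ 7 (mod 223)
197^4 = (197^2)^2 ≡ 7^2 = 49 ≡ 49 (mod 223)
197^8 = (197^4)^2 ≡ 49^2 = 2401 ≡ 171 (mod 223)
197^14 = 197^8 · 197^4 · 197^2 ≡ 171 · 49 · 7 ≡ 4 (mod 223).
So s = 4; s⁻¹ ≡ 56 (mod 223).
m = c₂ · s⁻¹ mod 223 = 136 · 56 mod 223 = 34.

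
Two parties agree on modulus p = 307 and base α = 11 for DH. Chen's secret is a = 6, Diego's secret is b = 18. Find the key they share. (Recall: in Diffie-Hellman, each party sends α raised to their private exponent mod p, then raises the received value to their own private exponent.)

299

Chen sends A = α^a mod p = 11^6 mod 307.
11^1 ≡ 11 (mod 307)
11^2 = (11^1)^2 ≡ 11^2 = 121 ≡ 121 (mod 307)
11^4 = (11^2)^2 ≡ 121^2 = 14641 ≡ 212 (mod 307)
11^6 = 11^4 · 11^2 ≡ 212 · 121 ≡ 171 (mod 307).
So A = 171. Diego then computes K = A^b mod p = 171^18 mod 307.
171^1 ≡ 171 (mod 307)
171^2 = (171^1)^2 ≡ 171^2 = 29241 ≡ 76 (mod 307)
171^4 = (171^2)^2 ≡ 76^2 = 5776 ≡ 250 (mod 307)
171^8 = (171^4)^2 ≡ 250^2 = 62500 ≡ 179 (mod 307)
171^16 = (171^8)^2 ≡ 179^2 = 32041 ≡ 113 (mod 307)
171^18 = 171^16 · 171^2 ≡ 113 · 76 ≡ 299 (mod 307).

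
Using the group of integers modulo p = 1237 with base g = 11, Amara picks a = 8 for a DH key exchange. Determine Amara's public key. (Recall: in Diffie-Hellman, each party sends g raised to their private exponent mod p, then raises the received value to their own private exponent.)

388

Public value = 11^8 mod 1237.
11^1 ≡ 11 (mod 1237)
11^2 = (11^1)^2 ≡ 11^2 = 121 ≡ 121 (mod 1237)
11^4 = (11^2)^2 ≡ 121^2 = 14641 ≡ 1034 (mod 1237)
11^8 = (11^4)^2 ≡ 1034^2 = 1069156 ≡ 388 (mod 1237)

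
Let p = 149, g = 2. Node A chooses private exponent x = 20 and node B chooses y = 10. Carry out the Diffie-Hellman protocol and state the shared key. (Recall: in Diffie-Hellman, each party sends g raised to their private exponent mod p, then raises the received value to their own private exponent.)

Node A sends A = g^x mod p = 2^20 mod 149.
2^1 ≡ 2 (mod 149)
2^2 = (2^1)^2 ≡ 2^2 = 4 ≡ 4 (mod 149)
2^4 = (2^2)^2 ≡ 4^2 = 16 ≡ 16 (mod 149)
2^8 = (2^4)^2 ≡ 16^2 = 256 ≡ 107 (mod 149)
2^16 = (2^8)^2 ≡ 107^2 = 11449 ≡ 125 (mod 149)
2^20 = 2^16 · 2^4 ≡ 125 · 16 ≡ 63 (mod 149).
So A = 63. Node B then computes K = A^y mod p = 63^10 mod 149.
63^1 ≡ 63 (mod 149)
63^2 = (63^1)^2 ≡ 63^2 = 3969 ≡ 95 (mod 149)
63^4 = (63^2)^2 ≡ 95^2 = 9025 ≡ 85 (mod 149)
63^8 = (63^4)^2 ≡ 85^2 = 7225 ≡ 73 (mod 149)
63^10 = 63^8 · 63^2 ≡ 73 · 95 ≡ 81 (mod 149).

81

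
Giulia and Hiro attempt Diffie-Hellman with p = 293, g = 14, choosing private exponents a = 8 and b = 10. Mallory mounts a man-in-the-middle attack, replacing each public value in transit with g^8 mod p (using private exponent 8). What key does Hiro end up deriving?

278

Hiro receives Mallory's public value M = 14^8 mod 293 instead of the honest one.
14^1 ≡ 14 (mod 293)
14^2 = (14^1)^2 ≡ 14^2 = 196 ≡ 196 (mod 293)
14^4 = (14^2)^2 ≡ 196^2 = 38416 ≡ 33 (mod 293)
14^8 = (14^4)^2 ≡ 33^2 = 1089 ≡ 210 (mod 293)
So M = 210. Hiro computes K = M^10 mod 293.
210^1 ≡ 210 (mod 293)
210^2 = (210^1)^2 ≡ 210^2 = 44100 ≡ 150 (mod 293)
210^4 = (210^2)^2 ≡ 150^2 = 22500 ≡ 232 (mod 293)
210^8 = (210^4)^2 ≡ 232^2 = 53824 ≡ 205 (mod 293)
210^10 = 210^8 · 210^2 ≡ 205 · 150 ≡ 278 (mod 293).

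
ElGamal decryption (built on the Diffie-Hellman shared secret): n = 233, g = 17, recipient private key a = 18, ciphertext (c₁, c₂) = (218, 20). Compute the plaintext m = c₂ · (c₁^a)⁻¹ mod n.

153

Shared mask s = c₁^a mod n = 218^18 mod 233.
218^1 ≡ 218 (mod 233)
218^2 = (218^1)^2 ≡ 218^2 = 47524 ≡ 225 (mod 233)
218^4 = (218^2)^2 ≡ 225^2 = 50625 ≡ 64 (mod 233)
218^8 = (218^4)^2 ≡ 64^2 = 4096 ≡ 135 (mod 233)
218^16 = (218^8)^2 ≡ 135^2 = 18225 ≡ 51 (mod 233)
218^18 = 218^16 · 218^2 ≡ 51 · 225 ≡ 58 (mod 233).
So s = 58; s⁻¹ ≡ 229 (mod 233).
m = c₂ · s⁻¹ mod 233 = 20 · 229 mod 233 = 153.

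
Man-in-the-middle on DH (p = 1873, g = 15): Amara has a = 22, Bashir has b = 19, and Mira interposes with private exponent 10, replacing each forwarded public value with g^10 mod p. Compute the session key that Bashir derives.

Bashir receives Mira's public value M = 15^10 mod 1873 instead of the honest one.
15^1 ≡ 15 (mod 1873)
15^2 = (15^1)^2 ≡ 15^2 = 225 ≡ 225 (mod 1873)
15^4 = (15^2)^2 ≡ 225^2 = 50625 ≡ 54 (mod 1873)
15^8 = (15^4)^2 ≡ 54^2 = 2916 ≡ 1043 (mod 1873)
15^10 = 15^8 · 15^2 ≡ 1043 · 225 ≡ 550 (mod 1873).
So M = 550. Bashir computes K = M^19 mod 1873.
550^1 ≡ 550 (mod 1873)
550^2 = (550^1)^2 ≡ 550^2 = 302500 ≡ 947 (mod 1873)
550^4 = (550^2)^2 ≡ 947^2 = 896809 ≡ 1515 (mod 1873)
550^8 = (550^4)^2 ≡ 1515^2 = 2295225 ≡ 800 (mod 1873)
550^16 = (550^8)^2 ≡ 800^2 = 640000 ≡ 1307 (mod 1873)
550^19 = 550^16 · 550^2 · 550^1 ≡ 1307 · 947 · 550 ≡ 1608 (mod 1873).

1608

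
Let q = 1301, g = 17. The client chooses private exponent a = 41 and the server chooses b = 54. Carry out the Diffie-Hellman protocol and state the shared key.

585

The server sends B = g^b mod q = 17^54 mod 1301.
17^1 ≡ 17 (mod 1301)
17^2 = (17^1)^2 ≡ 17^2 = 289 ≡ 289 (mod 1301)
17^4 = (17^2)^2 ≡ 289^2 = 83521 ≡ 257 (mod 1301)
17^8 = (17^4)^2 ≡ 257^2 = 66049 ≡ 999 (mod 1301)
17^16 = (17^8)^2 ≡ 999^2 = 998001 ≡ 134 (mod 1301)
17^32 = (17^16)^2 ≡ 134^2 = 17956 ≡ 1043 (mod 1301)
17^54 = 17^32 · 17^16 · 17^4 · 17^2 ≡ 1043 · 134 · 257 · 289 ≡ 631 (mod 1301).
So B = 631. The client then computes K = B^a mod q = 631^41 mod 1301.
631^1 ≡ 631 (mod 1301)
631^2 = (631^1)^2 ≡ 631^2 = 398161 ≡ 55 (mod 1301)
631^4 = (631^2)^2 ≡ 55^2 = 3025 ≡ 423 (mod 1301)
631^8 = (631^4)^2 ≡ 423^2 = 178929 ≡ 692 (mod 1301)
631^16 = (631^8)^2 ≡ 692^2 = 478864 ≡ 96 (mod 1301)
631^32 = (631^16)^2 ≡ 96^2 = 9216 ≡ 109 (mod 1301)
631^41 = 631^32 · 631^8 · 631^1 ≡ 109 · 692 · 631 ≡ 585 (mod 1301).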